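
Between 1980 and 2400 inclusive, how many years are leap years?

103

Multiples of 4 in [1980,2400]: 106.
Of those, multiples of 100: 5 (not leap unless ÷400).
Multiples of 400: 2.
Leap years = 106 − 5 + 2 = 103.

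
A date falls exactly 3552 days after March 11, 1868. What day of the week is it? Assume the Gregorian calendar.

First find the weekday of Mar 11, 1868. Doomsday rule: the anchor day for the 1800s is Friday. For year 68: 68÷12 = 5 r 8, and 8÷4 = 2, so 5+8+2 = 15.
Friday + 15 ≡ Saturday — that's 1868's doomsday.
In March the doomsday date is Mar 14.
Mar 11 is 3 days before Mar 14; 3 mod 7 = 3, so Saturday − 3 = Wednesday.
3552 mod 7 = 3, so 3552 days after a Wednesday is Wednesday + 3 = Saturday.

Saturday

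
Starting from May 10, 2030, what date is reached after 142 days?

September 29, 2030

May has 31 days: +22 → Jun 1, 2030 (120 left).
Jun has 30 days: +30 → Jul 1, 2030 (90 left).
Jul has 31 days: +31 → Aug 1, 2030 (59 left).
Aug has 31 days: +31 → Sep 1, 2030 (28 left).
+28 → Sep 29, 2030.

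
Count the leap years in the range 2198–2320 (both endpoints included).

Multiples of 4 in [2198,2320]: 31.
Of those, multiples of 100: 2 (not leap unless ÷400).
Multiples of 400: 0.
Leap years = 31 − 2 + 0 = 29.

29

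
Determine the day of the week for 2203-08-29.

Monday

Doomsday rule: the anchor day for the 2200s is Friday. For year 03: 3÷12 = 0 r 3, and 3÷4 = 0, so 0+3+0 = 3.
Friday + 3 ≡ Monday — that's 2203's doomsday.
In August the doomsday date is Aug 8.
Aug 29 is 21 days after Aug 8; 21 mod 7 = 0, so Monday + 0 = Monday.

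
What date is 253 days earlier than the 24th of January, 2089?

May 16, 2088

−24 → Dec 31, 2088 (end of Dec, 31 days; 229 left).
−31 → Nov 30, 2088 (end of Nov, 30 days; 198 left).
−30 → Oct 31, 2088 (end of Oct, 31 days; 168 left).
−31 → Sep 30, 2088 (end of Sep, 30 days; 137 left).
−30 → Aug 31, 2088 (end of Aug, 31 days; 107 left).
−31 → Jul 31, 2088 (end of Jul, 31 days; 76 left).
−31 → Jun 30, 2088 (end of Jun, 30 days; 45 left).
−30 → May 31, 2088 (end of May, 31 days; 15 left).
−15 → May 16, 2088.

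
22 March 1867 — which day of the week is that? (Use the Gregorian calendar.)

Doomsday rule: the anchor day for the 1800s is Friday. For year 67: 67÷12 = 5 r 7, and 7÷4 = 1, so 5+7+1 = 13.
Friday + 13 ≡ Thursday — that's 1867's doomsday.
In March the doomsday date is Mar 14.
Mar 22 is 8 days after Mar 14; 8 mod 7 = 1, so Thursday + 1 = Friday.

Friday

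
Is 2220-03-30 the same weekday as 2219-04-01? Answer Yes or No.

Yes

From Apr 1, 2219 to Mar 30, 2220 is 364 days.
364 mod 7 = 0, so they are the same weekday.
(Apr 1, 2219 is a Thursday; Mar 30, 2220 is a Thursday.)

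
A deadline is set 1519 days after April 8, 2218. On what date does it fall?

+365 (one year) → Apr 8, 2219 (1154 left).
+366 (one year; includes Feb 29, 2220) → Apr 8, 2220 (788 left).
+365 (one year) → Apr 8, 2221 (423 left).
+365 (one year) → Apr 8, 2222 (58 left).
Apr has 30 days: +23 → May 1, 2222 (35 left).
May has 31 days: +31 → Jun 1, 2222 (4 left).
+4 → Jun 5, 2222.

June 5, 2222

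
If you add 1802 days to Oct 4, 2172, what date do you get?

+365 (one year) → Oct 4, 2173 (1437 left).
+365 (one year) → Oct 4, 2174 (1072 left).
+365 (one year) → Oct 4, 2175 (707 left).
+366 (one year; includes Feb 29, 2176) → Oct 4, 2176 (341 left).
Oct has 31 days: +28 → Nov 1, 2176 (313 left).
Nov has 30 days: +30 → Dec 1, 2176 (283 left).
Dec has 31 days: +31 → Jan 1, 2177 (252 left).
Jan has 31 days: +31 → Feb 1, 2177 (221 left).
Feb has 28 days: +28 → Mar 1, 2177 (193 left).
Mar has 31 days: +31 → Apr 1, 2177 (162 left).
Apr has 30 days: +30 → May 1, 2177 (132 left).
May has 31 days: +31 → Jun 1, 2177 (101 left).
Jun has 30 days: +30 → Jul 1, 2177 (71 left).
Jul has 31 days: +31 → Aug 1, 2177 (40 left).
Aug has 31 days: +31 → Sep 1, 2177 (9 left).
+9 → Sep 10, 2177.

September 10, 2177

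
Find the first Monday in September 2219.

September 1, 2219 is a Wednesday.
The first Monday is therefore September 6 (5 days later).

September 6, 2219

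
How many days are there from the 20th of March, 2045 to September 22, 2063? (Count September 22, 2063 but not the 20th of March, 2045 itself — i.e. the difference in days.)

Mar 20, 2045 → Mar 20, 2046: 365 days.
Mar 20, 2046 → Mar 20, 2047: 365 days.
Mar 20, 2047 → Mar 20, 2048: 366 days (Feb 29, 2048 is in that span).
Mar 20, 2048 → Mar 20, 2049: 365 days.
Mar 20, 2049 → Mar 20, 2050: 365 days.
Mar 20, 2050 → Mar 20, 2051: 365 days.
Mar 20, 2051 → Mar 20, 2052: 366 days (Feb 29, 2052 is in that span).
Mar 20, 2052 → Mar 20, 2053: 365 days.
Mar 20, 2053 → Mar 20, 2054: 365 days.
Mar 20, 2054 → Mar 20, 2055: 365 days.
Mar 20, 2055 → Mar 20, 2056: 366 days (Feb 29, 2056 is in that span).
Mar 20, 2056 → Mar 20, 2057: 365 days.
Mar 20, 2057 → Mar 20, 2058: 365 days.
Mar 20, 2058 → Mar 20, 2059: 365 days.
Mar 20, 2059 → Mar 20, 2060: 366 days (Feb 29, 2060 is in that span).
Mar 20, 2060 → Mar 20, 2061: 365 days.
Mar 20, 2061 → Mar 20, 2062: 365 days.
Mar 20, 2062 → Mar 20, 2063: 365 days.
Mar 20, 2063 → Apr 20, 2063: 31 days (March has 31).
Apr 20, 2063 → May 20, 2063: 30 days (April has 30).
May 20, 2063 → Jun 20, 2063: 31 days (May has 31).
Jun 20, 2063 → Jul 20, 2063: 30 days (June has 30).
Jul 20, 2063 → Aug 20, 2063: 31 days (July has 31).
Aug 20, 2063 → Sep 20, 2063: 31 days (August has 31).
Sep 20, 2063 → Sep 22, 2063: 2 days.
Total: 6760 days.

6760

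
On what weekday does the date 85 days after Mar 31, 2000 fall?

Saturday

First find the weekday of Mar 31, 2000. Doomsday rule: the anchor day for the 2000s is Tuesday. For year 00: 0÷12 = 0 r 0, and 0÷4 = 0, so 0+0+0 = 0.
Tuesday + 0 ≡ Tuesday — that's 2000's doomsday.
In March the doomsday date is Mar 14.
Mar 31 is 17 days after Mar 14; 17 mod 7 = 3, so Tuesday + 3 = Friday.
85 mod 7 = 1, so 85 days after a Friday is Friday + 1 = Saturday.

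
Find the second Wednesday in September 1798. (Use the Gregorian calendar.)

September 12, 1798

September 1, 1798 is a Saturday.
The first Wednesday is therefore September 5 (4 days later).
The second Wednesday is 5 + 1×7 = September 12.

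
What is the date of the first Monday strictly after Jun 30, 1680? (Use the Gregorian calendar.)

July 1, 1680

Jun 30, 1680 is a Sunday.
From Sunday to the next Monday is 1 day.
Jun 30, 1680 + 1 = Jul 1, 1680.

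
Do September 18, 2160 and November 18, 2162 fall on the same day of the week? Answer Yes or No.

From Sep 18, 2160 to Nov 18, 2162 is 791 days.
791 mod 7 = 0, so they are the same weekday.
(Sep 18, 2160 is a Thursday; Nov 18, 2162 is a Thursday.)

Yes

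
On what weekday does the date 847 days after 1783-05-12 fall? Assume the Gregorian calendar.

May 12, 1783 is a Monday.
847 mod 7 = 0, so 847 days after a Monday is Monday + 0 = Monday.

Monday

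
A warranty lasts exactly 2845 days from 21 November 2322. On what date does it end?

+365 (one year) → Nov 21, 2323 (2480 left).
+366 (one year; includes Feb 29, 2324) → Nov 21, 2324 (2114 left).
+365 (one year) → Nov 21, 2325 (1749 left).
+365 (one year) → Nov 21, 2326 (1384 left).
+365 (one year) → Nov 21, 2327 (1019 left).
+366 (one year; includes Feb 29, 2328) → Nov 21, 2328 (653 left).
+365 (one year) → Nov 21, 2329 (288 left).
Nov has 30 days: +10 → Dec 1, 2329 (278 left).
Dec has 31 days: +31 → Jan 1, 2330 (247 left).
Jan has 31 days: +31 → Feb 1, 2330 (216 left).
Feb has 28 days: +28 → Mar 1, 2330 (188 left).
Mar has 31 days: +31 → Apr 1, 2330 (157 left).
Apr has 30 days: +30 → May 1, 2330 (127 left).
May has 31 days: +31 → Jun 1, 2330 (96 left).
Jun has 30 days: +30 → Jul 1, 2330 (66 left).
Jul has 31 days: +31 → Aug 1, 2330 (35 left).
Aug has 31 days: +31 → Sep 1, 2330 (4 left).
+4 → Sep 5, 2330.

September 5, 2330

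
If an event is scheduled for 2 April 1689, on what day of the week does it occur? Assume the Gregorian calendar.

Saturday

Doomsday rule: the anchor day for the 1600s is Tuesday. For year 89: 89÷12 = 7 r 5, and 5÷4 = 1, so 7+5+1 = 13.
Tuesday + 13 ≡ Monday — that's 1689's doomsday.
In April the doomsday date is Apr 4.
Apr 2 is 2 days before Apr 4; 2 mod 7 = 2, so Monday − 2 = Saturday.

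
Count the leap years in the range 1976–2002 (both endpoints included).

7

Multiples of 4 in [1976,2002]: 7.
Of those, multiples of 100: 1 (not leap unless ÷400).
Multiples of 400: 1.
Leap years = 7 − 1 + 1 = 7.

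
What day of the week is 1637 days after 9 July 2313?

Tuesday

First find the weekday of Jul 9, 2313. Doomsday rule: the anchor day for the 2300s is Wednesday. For year 13: 13÷12 = 1 r 1, and 1÷4 = 0, so 1+1+0 = 2.
Wednesday + 2 ≡ Friday — that's 2313's doomsday.
In July the doomsday date is Jul 11.
Jul 9 is 2 days before Jul 11; 2 mod 7 = 2, so Friday − 2 = Wednesday.
1637 mod 7 = 6, so 1637 days after a Wednesday is Wednesday + 6 = Tuesday.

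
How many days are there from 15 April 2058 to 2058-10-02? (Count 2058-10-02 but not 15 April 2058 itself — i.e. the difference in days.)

Apr 15, 2058 → May 15, 2058: 30 days (April has 30).
May 15, 2058 → Jun 15, 2058: 31 days (May has 31).
Jun 15, 2058 → Jul 15, 2058: 30 days (June has 30).
Jul 15, 2058 → Aug 15, 2058: 31 days (July has 31).
Aug 15, 2058 → Sep 15, 2058: 31 days (August has 31).
Sep 15, 2058 → Oct 2, 2058: 17 days.
Total: 170 days.

170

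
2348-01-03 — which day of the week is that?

Doomsday rule: the anchor day for the 2300s is Wednesday. For year 48: 48÷12 = 4 r 0, and 0÷4 = 0, so 4+0+0 = 4.
Wednesday + 4 ≡ Sunday — that's 2348's doomsday.
In January the doomsday date is Jan 4 (2348 is a leap year (divisible by 4)).
Jan 3 is 1 day before Jan 4; 1 mod 7 = 1, so Sunday − 1 = Saturday.

Saturday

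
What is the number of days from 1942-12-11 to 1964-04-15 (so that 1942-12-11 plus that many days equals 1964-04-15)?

Dec 11, 1942 → Dec 11, 1943: 365 days.
Dec 11, 1943 → Dec 11, 1944: 366 days (Feb 29, 1944 is in that span).
Dec 11, 1944 → Dec 11, 1945: 365 days.
Dec 11, 1945 → Dec 11, 1946: 365 days.
Dec 11, 1946 → Dec 11, 1947: 365 days.
Dec 11, 1947 → Dec 11, 1948: 366 days (Feb 29, 1948 is in that span).
Dec 11, 1948 → Dec 11, 1949: 365 days.
Dec 11, 1949 → Dec 11, 1950: 365 days.
Dec 11, 1950 → Dec 11, 1951: 365 days.
Dec 11, 1951 → Dec 11, 1952: 366 days (Feb 29, 1952 is in that span).
Dec 11, 1952 → Dec 11, 1953: 365 days.
Dec 11, 1953 → Dec 11, 1954: 365 days.
Dec 11, 1954 → Dec 11, 1955: 365 days.
Dec 11, 1955 → Dec 11, 1956: 366 days (Feb 29, 1956 is in that span).
Dec 11, 1956 → Dec 11, 1957: 365 days.
Dec 11, 1957 → Dec 11, 1958: 365 days.
Dec 11, 1958 → Dec 11, 1959: 365 days.
Dec 11, 1959 → Dec 11, 1960: 366 days (Feb 29, 1960 is in that span).
Dec 11, 1960 → Dec 11, 1961: 365 days.
Dec 11, 1961 → Dec 11, 1962: 365 days.
Dec 11, 1962 → Dec 11, 1963: 365 days.
Dec 11, 1963 → Jan 11, 1964: 31 days (December has 31).
Jan 11, 1964 → Feb 11, 1964: 31 days (January has 31).
Feb 11, 1964 → Mar 11, 1964: 29 days (February has 29).
Mar 11, 1964 → Apr 11, 1964: 31 days (March has 31).
Apr 11, 1964 → Apr 15, 1964: 4 days.
Total: 7796 days.

7796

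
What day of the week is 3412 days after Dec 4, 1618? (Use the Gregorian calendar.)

Dec 4, 1618 is a Tuesday.
3412 mod 7 = 3, so 3412 days after a Tuesday is Tuesday + 3 = Friday.

Friday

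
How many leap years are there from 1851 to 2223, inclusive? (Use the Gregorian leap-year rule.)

90

Multiples of 4 in [1851,2223]: 93.
Of those, multiples of 100: 4 (not leap unless ÷400).
Multiples of 400: 1.
Leap years = 93 − 4 + 1 = 90.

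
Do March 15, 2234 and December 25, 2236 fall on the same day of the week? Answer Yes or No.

From Mar 15, 2234 to Dec 25, 2236 is 1016 days.
1016 mod 7 = 1, so they are different weekdays.
(Mar 15, 2234 is a Saturday; Dec 25, 2236 is a Sunday.)

No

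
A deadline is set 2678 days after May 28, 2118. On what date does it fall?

September 26, 2125

+365 (one year) → May 28, 2119 (2313 left).
+366 (one year; includes Feb 29, 2120) → May 28, 2120 (1947 left).
+365 (one year) → May 28, 2121 (1582 left).
+365 (one year) → May 28, 2122 (1217 left).
+365 (one year) → May 28, 2123 (852 left).
+366 (one year; includes Feb 29, 2124) → May 28, 2124 (486 left).
+365 (one year) → May 28, 2125 (121 left).
May has 31 days: +4 → Jun 1, 2125 (117 left).
Jun has 30 days: +30 → Jul 1, 2125 (87 left).
Jul has 31 days: +31 → Aug 1, 2125 (56 left).
Aug has 31 days: +31 → Sep 1, 2125 (25 left).
+25 → Sep 26, 2125.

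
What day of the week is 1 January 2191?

Doomsday rule: the anchor day for the 2100s is Sunday. For year 91: 91÷12 = 7 r 7, and 7÷4 = 1, so 7+7+1 = 15.
Sunday + 15 ≡ Monday — that's 2191's doomsday.
In January the doomsday date is Jan 3 (2191 is not a leap year).
Jan 1 is 2 days before Jan 3; 2 mod 7 = 2, so Monday − 2 = Saturday.

Saturday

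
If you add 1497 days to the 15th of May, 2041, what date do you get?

+365 (one year) → May 15, 2042 (1132 left).
+365 (one year) → May 15, 2043 (767 left).
+366 (one year; includes Feb 29, 2044) → May 15, 2044 (401 left).
+365 (one year) → May 15, 2045 (36 left).
May has 31 days: +17 → Jun 1, 2045 (19 left).
+19 → Jun 20, 2045.

June 20, 2045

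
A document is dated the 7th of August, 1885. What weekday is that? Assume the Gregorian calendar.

Doomsday rule: the anchor day for the 1800s is Friday. For year 85: 85÷12 = 7 r 1, and 1÷4 = 0, so 7+1+0 = 8.
Friday + 8 ≡ Saturday — that's 1885's doomsday.
In August the doomsday date is Aug 8.
Aug 7 is 1 day before Aug 8; 1 mod 7 = 1, so Saturday − 1 = Friday.

Friday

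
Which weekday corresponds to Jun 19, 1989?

Doomsday rule: the anchor day for the 1900s is Wednesday. For year 89: 89÷12 = 7 r 5, and 5÷4 = 1, so 7+5+1 = 13.
Wednesday + 13 ≡ Tuesday — that's 1989's doomsday.
In June the doomsday date is Jun 6.
Jun 19 is 13 days after Jun 6; 13 mod 7 = 6, so Tuesday + 6 = Monday.

Monday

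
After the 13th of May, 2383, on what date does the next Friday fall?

May 13, 2383 is a Friday.
From Friday to the next Friday is 7 days.
May 13, 2383 + 7 = May 20, 2383.

May 20, 2383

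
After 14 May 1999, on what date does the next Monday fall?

May 14, 1999 is a Friday.
From Friday to the next Monday is 3 days.
May 14, 1999 + 3 = May 17, 1999.

May 17, 1999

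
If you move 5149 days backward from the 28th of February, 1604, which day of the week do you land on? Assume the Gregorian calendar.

Tuesday

First find the weekday of Feb 28, 1604. Doomsday rule: the anchor day for the 1600s is Tuesday. For year 04: 4÷12 = 0 r 4, and 4÷4 = 1, so 0+4+1 = 5.
Tuesday + 5 ≡ Sunday — that's 1604's doomsday.
In February the doomsday date is Feb 29 (1604 is a leap year (divisible by 4)).
Feb 28 is 1 day before Feb 29; 1 mod 7 = 1, so Sunday − 1 = Saturday.
5149 mod 7 = 4, so 5149 days before a Saturday is Saturday − 4 = Tuesday.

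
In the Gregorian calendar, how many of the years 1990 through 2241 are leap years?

Multiples of 4 in [1990,2241]: 63.
Of those, multiples of 100: 3 (not leap unless ÷400).
Multiples of 400: 1.
Leap years = 63 − 3 + 1 = 61.

61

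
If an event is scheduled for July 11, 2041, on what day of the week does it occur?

Thursday

Doomsday rule: the anchor day for the 2000s is Tuesday. For year 41: 41÷12 = 3 r 5, and 5÷4 = 1, so 3+5+1 = 9.
Tuesday + 9 ≡ Thursday — that's 2041's doomsday.
In July the doomsday date is Jul 11.
Jul 11 is the doomsday itself: Thursday.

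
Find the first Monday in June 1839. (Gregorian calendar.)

June 3, 1839

June 1, 1839 is a Saturday.
The first Monday is therefore June 3 (2 days later).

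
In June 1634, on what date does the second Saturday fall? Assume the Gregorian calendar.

June 1, 1634 is a Thursday.
The first Saturday is therefore June 3 (2 days later).
The second Saturday is 3 + 1×7 = June 10.

June 10, 1634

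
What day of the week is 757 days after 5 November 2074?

Tuesday

Nov 5, 2074 is a Monday.
757 mod 7 = 1, so 757 days after a Monday is Monday + 1 = Tuesday.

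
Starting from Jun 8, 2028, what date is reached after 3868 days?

+365 (one year) → Jun 8, 2029 (3503 left).
+365 (one year) → Jun 8, 2030 (3138 left).
+365 (one year) → Jun 8, 2031 (2773 left).
+366 (one year; includes Feb 29, 2032) → Jun 8, 2032 (2407 left).
+365 (one year) → Jun 8, 2033 (2042 left).
+365 (one year) → Jun 8, 2034 (1677 left).
+365 (one year) → Jun 8, 2035 (1312 left).
+366 (one year; includes Feb 29, 2036) → Jun 8, 2036 (946 left).
+365 (one year) → Jun 8, 2037 (581 left).
+365 (one year) → Jun 8, 2038 (216 left).
Jun has 30 days: +23 → Jul 1, 2038 (193 left).
Jul has 31 days: +31 → Aug 1, 2038 (162 left).
Aug has 31 days: +31 → Sep 1, 2038 (131 left).
Sep has 30 days: +30 → Oct 1, 2038 (101 left).
Oct has 31 days: +31 → Nov 1, 2038 (70 left).
Nov has 30 days: +30 → Dec 1, 2038 (40 left).
Dec has 31 days: +31 → Jan 1, 2039 (9 left).
+9 → Jan 10, 2039.

January 10, 2039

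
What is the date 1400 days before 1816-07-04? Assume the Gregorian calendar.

−366 (one year; includes Feb 29, 1816) → Jul 4, 1815 (1034 left).
−365 (one year) → Jul 4, 1814 (669 left).
−365 (one year) → Jul 4, 1813 (304 left).
−4 → Jun 30, 1813 (end of Jun, 30 days; 300 left).
−30 → May 31, 1813 (end of May, 31 days; 270 left).
−31 → Apr 30, 1813 (end of Apr, 30 days; 239 left).
−30 → Mar 31, 1813 (end of Mar, 31 days; 209 left).
−31 → Feb 28, 1813 (end of Feb, 28 days; 178 left).
−28 → Jan 31, 1813 (end of Jan, 31 days; 150 left).
−31 → Dec 31, 1812 (end of Dec, 31 days; 119 left).
−31 → Nov 30, 1812 (end of Nov, 30 days; 88 left).
−30 → Oct 31, 1812 (end of Oct, 31 days; 58 left).
−31 → Sep 30, 1812 (end of Sep, 30 days; 27 left).
−27 → Sep 3, 1812.

September 3, 1812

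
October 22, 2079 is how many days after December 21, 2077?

670

Dec 21, 2077 → Dec 21, 2078: 365 days.
Dec 21, 2078 → Jan 21, 2079: 31 days (December has 31).
Jan 21, 2079 → Feb 21, 2079: 31 days (January has 31).
Feb 21, 2079 → Mar 21, 2079: 28 days (February has 28).
Mar 21, 2079 → Apr 21, 2079: 31 days (March has 31).
Apr 21, 2079 → May 21, 2079: 30 days (April has 30).
May 21, 2079 → Jun 21, 2079: 31 days (May has 31).
Jun 21, 2079 → Jul 21, 2079: 30 days (June has 30).
Jul 21, 2079 → Aug 21, 2079: 31 days (July has 31).
Aug 21, 2079 → Sep 21, 2079: 31 days (August has 31).
Sep 21, 2079 → Oct 21, 2079: 30 days (September has 30).
Oct 21, 2079 → Oct 22, 2079: 1 days.
Total: 670 days.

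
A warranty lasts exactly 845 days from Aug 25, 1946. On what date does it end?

+365 (one year) → Aug 25, 1947 (480 left).
+366 (one year; includes Feb 29, 1948) → Aug 25, 1948 (114 left).
Aug has 31 days: +7 → Sep 1, 1948 (107 left).
Sep has 30 days: +30 → Oct 1, 1948 (77 left).
Oct has 31 days: +31 → Nov 1, 1948 (46 left).
Nov has 30 days: +30 → Dec 1, 1948 (16 left).
+16 → Dec 17, 1948.

December 17, 1948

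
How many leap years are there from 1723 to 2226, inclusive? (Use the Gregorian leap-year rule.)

122

Multiples of 4 in [1723,2226]: 126.
Of those, multiples of 100: 5 (not leap unless ÷400).
Multiples of 400: 1.
Leap years = 126 − 5 + 1 = 122.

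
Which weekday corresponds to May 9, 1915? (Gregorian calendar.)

Doomsday rule: the anchor day for the 1900s is Wednesday. For year 15: 15÷12 = 1 r 3, and 3÷4 = 0, so 1+3+0 = 4.
Wednesday + 4 ≡ Sunday — that's 1915's doomsday.
In May the doomsday date is May 9.
May 9 is the doomsday itself: Sunday.

Sunday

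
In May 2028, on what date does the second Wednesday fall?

May 10, 2028

May 1, 2028 is a Monday.
The first Wednesday is therefore May 3 (2 days later).
The second Wednesday is 3 + 1×7 = May 10.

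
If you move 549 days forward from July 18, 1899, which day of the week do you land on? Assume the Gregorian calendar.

Friday

Jul 18, 1899 is a Tuesday.
549 mod 7 = 3, so 549 days after a Tuesday is Tuesday + 3 = Friday.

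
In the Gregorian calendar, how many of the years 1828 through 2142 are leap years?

77

Multiples of 4 in [1828,2142]: 79.
Of those, multiples of 100: 3 (not leap unless ÷400).
Multiples of 400: 1.
Leap years = 79 − 3 + 1 = 77.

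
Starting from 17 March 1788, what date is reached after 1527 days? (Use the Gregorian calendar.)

+365 (one year) → Mar 17, 1789 (1162 left).
+365 (one year) → Mar 17, 1790 (797 left).
+365 (one year) → Mar 17, 1791 (432 left).
+366 (one year; includes Feb 29, 1792) → Mar 17, 1792 (66 left).
Mar has 31 days: +15 → Apr 1, 1792 (51 left).
Apr has 30 days: +30 → May 1, 1792 (21 left).
+21 → May 22, 1792.

May 22, 1792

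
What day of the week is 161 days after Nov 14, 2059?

Friday

First find the weekday of Nov 14, 2059. Doomsday rule: the anchor day for the 2000s is Tuesday. For year 59: 59÷12 = 4 r 11, and 11÷4 = 2, so 4+11+2 = 17.
Tuesday + 17 ≡ Friday — that's 2059's doomsday.
In November the doomsday date is Nov 7.
Nov 14 is 7 days after Nov 7; 7 mod 7 = 0, so Friday + 0 = Friday.
161 mod 7 = 0, so 161 days after a Friday is Friday + 0 = Friday.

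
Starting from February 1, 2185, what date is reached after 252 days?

October 11, 2185

Feb has 28 days: +28 → Mar 1, 2185 (224 left).
Mar has 31 days: +31 → Apr 1, 2185 (193 left).
Apr has 30 days: +30 → May 1, 2185 (163 left).
May has 31 days: +31 → Jun 1, 2185 (132 left).
Jun has 30 days: +30 → Jul 1, 2185 (102 left).
Jul has 31 days: +31 → Aug 1, 2185 (71 left).
Aug has 31 days: +31 → Sep 1, 2185 (40 left).
Sep has 30 days: +30 → Oct 1, 2185 (10 left).
+10 → Oct 11, 2185.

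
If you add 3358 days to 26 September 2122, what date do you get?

+365 (one year) → Sep 26, 2123 (2993 left).
+366 (one year; includes Feb 29, 2124) → Sep 26, 2124 (2627 left).
+365 (one year) → Sep 26, 2125 (2262 left).
+365 (one year) → Sep 26, 2126 (1897 left).
+365 (one year) → Sep 26, 2127 (1532 left).
+366 (one year; includes Feb 29, 2128) → Sep 26, 2128 (1166 left).
+365 (one year) → Sep 26, 2129 (801 left).
+365 (one year) → Sep 26, 2130 (436 left).
+365 (one year) → Sep 26, 2131 (71 left).
Sep has 30 days: +5 → Oct 1, 2131 (66 left).
Oct has 31 days: +31 → Nov 1, 2131 (35 left).
Nov has 30 days: +30 → Dec 1, 2131 (5 left).
+5 → Dec 6, 2131.

December 6, 2131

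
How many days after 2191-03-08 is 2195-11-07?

1705

Mar 8, 2191 → Mar 8, 2192: 366 days (Feb 29, 2192 is in that span).
Mar 8, 2192 → Mar 8, 2193: 365 days.
Mar 8, 2193 → Mar 8, 2194: 365 days.
Mar 8, 2194 → Mar 8, 2195: 365 days.
Mar 8, 2195 → Apr 8, 2195: 31 days (March has 31).
Apr 8, 2195 → May 8, 2195: 30 days (April has 30).
May 8, 2195 → Jun 8, 2195: 31 days (May has 31).
Jun 8, 2195 → Jul 8, 2195: 30 days (June has 30).
Jul 8, 2195 → Aug 8, 2195: 31 days (July has 31).
Aug 8, 2195 → Sep 8, 2195: 31 days (August has 31).
Sep 8, 2195 → Oct 8, 2195: 30 days (September has 30).
Oct 8, 2195 → Nov 7, 2195: 30 days.
Total: 1705 days.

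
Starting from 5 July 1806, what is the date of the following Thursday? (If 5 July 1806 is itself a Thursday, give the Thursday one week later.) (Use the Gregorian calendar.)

Jul 5, 1806 is a Saturday.
From Saturday to the next Thursday is 5 days.
Jul 5, 1806 + 5 = Jul 10, 1806.

July 10, 1806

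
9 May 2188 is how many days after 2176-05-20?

4372

May 20, 2176 → May 20, 2177: 365 days.
May 20, 2177 → May 20, 2178: 365 days.
May 20, 2178 → May 20, 2179: 365 days.
May 20, 2179 → May 20, 2180: 366 days (Feb 29, 2180 is in that span).
May 20, 2180 → May 20, 2181: 365 days.
May 20, 2181 → May 20, 2182: 365 days.
May 20, 2182 → May 20, 2183: 365 days.
May 20, 2183 → May 20, 2184: 366 days (Feb 29, 2184 is in that span).
May 20, 2184 → May 20, 2185: 365 days.
May 20, 2185 → May 20, 2186: 365 days.
May 20, 2186 → May 20, 2187: 365 days.
May 20, 2187 → Jun 20, 2187: 31 days (May has 31).
Jun 20, 2187 → Jul 20, 2187: 30 days (June has 30).
Jul 20, 2187 → Aug 20, 2187: 31 days (July has 31).
Aug 20, 2187 → Sep 20, 2187: 31 days (August has 31).
Sep 20, 2187 → Oct 20, 2187: 30 days (September has 30).
Oct 20, 2187 → Nov 20, 2187: 31 days (October has 31).
Nov 20, 2187 → Dec 20, 2187: 30 days (November has 30).
Dec 20, 2187 → Jan 20, 2188: 31 days (December has 31).
Jan 20, 2188 → Feb 20, 2188: 31 days (January has 31).
Feb 20, 2188 → Mar 20, 2188: 29 days (February has 29).
Mar 20, 2188 → Apr 20, 2188: 31 days (March has 31).
Apr 20, 2188 → May 9, 2188: 19 days.
Total: 4372 days.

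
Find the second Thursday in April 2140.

April 14, 2140

April 1, 2140 is a Friday.
The first Thursday is therefore April 7 (6 days later).
The second Thursday is 7 + 1×7 = April 14.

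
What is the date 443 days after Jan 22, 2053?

April 10, 2054

+365 (one year) → Jan 22, 2054 (78 left).
Jan has 31 days: +10 → Feb 1, 2054 (68 left).
Feb has 28 days: +28 → Mar 1, 2054 (40 left).
Mar has 31 days: +31 → Apr 1, 2054 (9 left).
+9 → Apr 10, 2054.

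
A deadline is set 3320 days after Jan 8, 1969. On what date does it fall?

+365 (one year) → Jan 8, 1970 (2955 left).
+365 (one year) → Jan 8, 1971 (2590 left).
+365 (one year) → Jan 8, 1972 (2225 left).
+366 (one year; includes Feb 29, 1972) → Jan 8, 1973 (1859 left).
+365 (one year) → Jan 8, 1974 (1494 left).
+365 (one year) → Jan 8, 1975 (1129 left).
+365 (one year) → Jan 8, 1976 (764 left).
+366 (one year; includes Feb 29, 1976) → Jan 8, 1977 (398 left).
Jan has 31 days: +24 → Feb 1, 1977 (374 left).
Feb has 28 days: +28 → Mar 1, 1977 (346 left).
Mar has 31 days: +31 → Apr 1, 1977 (315 left).
Apr has 30 days: +30 → May 1, 1977 (285 left).
May has 31 days: +31 → Jun 1, 1977 (254 left).
Jun has 30 days: +30 → Jul 1, 1977 (224 left).
Jul has 31 days: +31 → Aug 1, 1977 (193 left).
Aug has 31 days: +31 → Sep 1, 1977 (162 left).
Sep has 30 days: +30 → Oct 1, 1977 (132 left).
Oct has 31 days: +31 → Nov 1, 1977 (101 left).
Nov has 30 days: +30 → Dec 1, 1977 (71 left).
Dec has 31 days: +31 → Jan 1, 1978 (40 left).
Jan has 31 days: +31 → Feb 1, 1978 (9 left).
+9 → Feb 10, 1978.

February 10, 1978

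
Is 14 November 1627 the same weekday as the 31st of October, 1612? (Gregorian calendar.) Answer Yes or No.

From Oct 31, 1612 to Nov 14, 1627 is 5492 days.
5492 mod 7 = 4, so they are different weekdays.
(Oct 31, 1612 is a Wednesday; Nov 14, 1627 is a Sunday.)

No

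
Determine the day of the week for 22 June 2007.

Friday

Doomsday rule: the anchor day for the 2000s is Tuesday. For year 07: 7÷12 = 0 r 7, and 7÷4 = 1, so 0+7+1 = 8.
Tuesday + 8 ≡ Wednesday — that's 2007's doomsday.
In June the doomsday date is Jun 6.
Jun 22 is 16 days after Jun 6; 16 mod 7 = 2, so Wednesday + 2 = Friday.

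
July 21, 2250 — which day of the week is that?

January 1, 2250 is a Tuesday.
Jan 1, 2250 → Feb 1, 2250: 31 days (January has 31).
Feb 1, 2250 → Mar 1, 2250: 28 days (February has 28).
Mar 1, 2250 → Apr 1, 2250: 31 days (March has 31).
Apr 1, 2250 → May 1, 2250: 30 days (April has 30).
May 1, 2250 → Jun 1, 2250: 31 days (May has 31).
Jun 1, 2250 → Jul 1, 2250: 30 days (June has 30).
Jul 1, 2250 → Jul 21, 2250: 20 days.
Total: 201 days.
201 mod 7 = 5, so Tuesday + 5 = Sunday.

Sunday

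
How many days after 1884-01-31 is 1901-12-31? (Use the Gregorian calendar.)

6543

Jan 31, 1884 → Jan 31, 1885: 366 days (Feb 29, 1884 is in that span).
Jan 31, 1885 → Jan 31, 1886: 365 days.
Jan 31, 1886 → Jan 31, 1887: 365 days.
Jan 31, 1887 → Jan 31, 1888: 365 days.
Jan 31, 1888 → Jan 31, 1889: 366 days (Feb 29, 1888 is in that span).
Jan 31, 1889 → Jan 31, 1890: 365 days.
Jan 31, 1890 → Jan 31, 1891: 365 days.
Jan 31, 1891 → Jan 31, 1892: 365 days.
Jan 31, 1892 → Jan 31, 1893: 366 days (Feb 29, 1892 is in that span).
Jan 31, 1893 → Jan 31, 1894: 365 days.
Jan 31, 1894 → Jan 31, 1895: 365 days.
Jan 31, 1895 → Jan 31, 1896: 365 days.
Jan 31, 1896 → Jan 31, 1897: 366 days (Feb 29, 1896 is in that span).
Jan 31, 1897 → Jan 31, 1898: 365 days.
Jan 31, 1898 → Jan 31, 1899: 365 days.
Jan 31, 1899 → Jan 31, 1900: 365 days.
Jan 31, 1900 → Jan 31, 1901: 365 days.
Jan 31, 1901 → Feb 28, 1901: 28 days (January has 31).
Feb 28, 1901 → Mar 28, 1901: 28 days (February has 28).
Mar 28, 1901 → Apr 28, 1901: 31 days (March has 31).
Apr 28, 1901 → May 28, 1901: 30 days (April has 30).
May 28, 1901 → Jun 28, 1901: 31 days (May has 31).
Jun 28, 1901 → Jul 28, 1901: 30 days (June has 30).
Jul 28, 1901 → Aug 28, 1901: 31 days (July has 31).
Aug 28, 1901 → Sep 28, 1901: 31 days (August has 31).
Sep 28, 1901 → Oct 28, 1901: 30 days (September has 30).
Oct 28, 1901 → Nov 28, 1901: 31 days (October has 31).
Nov 28, 1901 → Dec 28, 1901: 30 days (November has 30).
Dec 28, 1901 → Dec 31, 1901: 3 days.
Total: 6543 days.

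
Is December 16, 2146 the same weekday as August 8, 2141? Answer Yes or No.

From Aug 8, 2141 to Dec 16, 2146 is 1956 days.
1956 mod 7 = 3, so they are different weekdays.
(Aug 8, 2141 is a Tuesday; Dec 16, 2146 is a Friday.)

No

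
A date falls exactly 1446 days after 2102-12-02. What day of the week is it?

First find the weekday of Dec 2, 2102. Doomsday rule: the anchor day for the 2100s is Sunday. For year 02: 2÷12 = 0 r 2, and 2÷4 = 0, so 0+2+0 = 2.
Sunday + 2 ≡ Tuesday — that's 2102's doomsday.
In December the doomsday date is Dec 12.
Dec 2 is 10 days before Dec 12; 10 mod 7 = 3, so Tuesday − 3 = Saturday.
1446 mod 7 = 4, so 1446 days after a Saturday is Saturday + 4 = Wednesday.

Wednesday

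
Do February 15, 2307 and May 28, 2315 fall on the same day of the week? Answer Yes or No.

Yes

From Feb 15, 2307 to May 28, 2315 is 3024 days.
3024 mod 7 = 0, so they are the same weekday.
(Feb 15, 2307 is a Friday; May 28, 2315 is a Friday.)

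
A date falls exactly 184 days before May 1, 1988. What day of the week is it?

Friday

May 1, 1988 is a Sunday.
184 mod 7 = 2, so 184 days before a Sunday is Sunday − 2 = Friday.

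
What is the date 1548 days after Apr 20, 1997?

July 16, 2001

+365 (one year) → Apr 20, 1998 (1183 left).
+365 (one year) → Apr 20, 1999 (818 left).
+366 (one year; includes Feb 29, 2000) → Apr 20, 2000 (452 left).
+365 (one year) → Apr 20, 2001 (87 left).
Apr has 30 days: +11 → May 1, 2001 (76 left).
May has 31 days: +31 → Jun 1, 2001 (45 left).
Jun has 30 days: +30 → Jul 1, 2001 (15 left).
+15 → Jul 16, 2001.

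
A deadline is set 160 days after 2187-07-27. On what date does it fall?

January 3, 2188

Jul has 31 days: +5 → Aug 1, 2187 (155 left).
Aug has 31 days: +31 → Sep 1, 2187 (124 left).
Sep has 30 days: +30 → Oct 1, 2187 (94 left).
Oct has 31 days: +31 → Nov 1, 2187 (63 left).
Nov has 30 days: +30 → Dec 1, 2187 (33 left).
Dec has 31 days: +31 → Jan 1, 2188 (2 left).
+2 → Jan 3, 2188.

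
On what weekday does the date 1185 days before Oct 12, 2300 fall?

Wednesday

Oct 12, 2300 is a Friday.
1185 mod 7 = 2, so 1185 days before a Friday is Friday − 2 = Wednesday.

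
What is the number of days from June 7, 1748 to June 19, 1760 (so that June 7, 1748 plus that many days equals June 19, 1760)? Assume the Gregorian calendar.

Jun 7, 1748 → Jun 7, 1749: 365 days.
Jun 7, 1749 → Jun 7, 1750: 365 days.
Jun 7, 1750 → Jun 7, 1751: 365 days.
Jun 7, 1751 → Jun 7, 1752: 366 days (Feb 29, 1752 is in that span).
Jun 7, 1752 → Jun 7, 1753: 365 days.
Jun 7, 1753 → Jun 7, 1754: 365 days.
Jun 7, 1754 → Jun 7, 1755: 365 days.
Jun 7, 1755 → Jun 7, 1756: 366 days (Feb 29, 1756 is in that span).
Jun 7, 1756 → Jun 7, 1757: 365 days.
Jun 7, 1757 → Jun 7, 1758: 365 days.
Jun 7, 1758 → Jun 7, 1759: 365 days.
Jun 7, 1759 → Jul 7, 1759: 30 days (June has 30).
Jul 7, 1759 → Aug 7, 1759: 31 days (July has 31).
Aug 7, 1759 → Sep 7, 1759: 31 days (August has 31).
Sep 7, 1759 → Oct 7, 1759: 30 days (September has 30).
Oct 7, 1759 → Nov 7, 1759: 31 days (October has 31).
Nov 7, 1759 → Dec 7, 1759: 30 days (November has 30).
Dec 7, 1759 → Jan 7, 1760: 31 days (December has 31).
Jan 7, 1760 → Feb 7, 1760: 31 days (January has 31).
Feb 7, 1760 → Mar 7, 1760: 29 days (February has 29).
Mar 7, 1760 → Apr 7, 1760: 31 days (March has 31).
Apr 7, 1760 → May 7, 1760: 30 days (April has 30).
May 7, 1760 → Jun 7, 1760: 31 days (May has 31).
Jun 7, 1760 → Jun 19, 1760: 12 days.
Total: 4395 days.

4395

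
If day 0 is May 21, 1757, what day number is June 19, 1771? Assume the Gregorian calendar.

5142

May 21, 1757 → May 21, 1758: 365 days.
May 21, 1758 → May 21, 1759: 365 days.
May 21, 1759 → May 21, 1760: 366 days (Feb 29, 1760 is in that span).
May 21, 1760 → May 21, 1761: 365 days.
May 21, 1761 → May 21, 1762: 365 days.
May 21, 1762 → May 21, 1763: 365 days.
May 21, 1763 → May 21, 1764: 366 days (Feb 29, 1764 is in that span).
May 21, 1764 → May 21, 1765: 365 days.
May 21, 1765 → May 21, 1766: 365 days.
May 21, 1766 → May 21, 1767: 365 days.
May 21, 1767 → May 21, 1768: 366 days (Feb 29, 1768 is in that span).
May 21, 1768 → May 21, 1769: 365 days.
May 21, 1769 → May 21, 1770: 365 days.
May 21, 1770 → Jun 21, 1770: 31 days (May has 31).
Jun 21, 1770 → Jul 21, 1770: 30 days (June has 30).
Jul 21, 1770 → Aug 21, 1770: 31 days (July has 31).
Aug 21, 1770 → Sep 21, 1770: 31 days (August has 31).
Sep 21, 1770 → Oct 21, 1770: 30 days (September has 30).
Oct 21, 1770 → Nov 21, 1770: 31 days (October has 31).
Nov 21, 1770 → Dec 21, 1770: 30 days (November has 30).
Dec 21, 1770 → Jan 21, 1771: 31 days (December has 31).
Jan 21, 1771 → Feb 21, 1771: 31 days (January has 31).
Feb 21, 1771 → Mar 21, 1771: 28 days (February has 28).
Mar 21, 1771 → Apr 21, 1771: 31 days (March has 31).
Apr 21, 1771 → May 21, 1771: 30 days (April has 30).
May 21, 1771 → Jun 19, 1771: 29 days.
Total: 5142 days.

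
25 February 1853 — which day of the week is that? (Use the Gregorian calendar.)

Doomsday rule: the anchor day for the 1800s is Friday. For year 53: 53÷12 = 4 r 5, and 5÷4 = 1, so 4+5+1 = 10.
Friday + 10 ≡ Monday — that's 1853's doomsday.
In February the doomsday date is Feb 28 (1853 is not a leap year).
Feb 25 is 3 days before Feb 28; 3 mod 7 = 3, so Monday − 3 = Friday.

Friday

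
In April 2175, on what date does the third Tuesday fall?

April 1, 2175 is a Saturday.
The first Tuesday is therefore April 4 (3 days later).
The third Tuesday is 4 + 2×7 = April 18.

April 18, 2175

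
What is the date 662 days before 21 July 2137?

September 28, 2135

−365 (one year) → Jul 21, 2136 (297 left).
−21 → Jun 30, 2136 (end of Jun, 30 days; 276 left).
−30 → May 31, 2136 (end of May, 31 days; 246 left).
−31 → Apr 30, 2136 (end of Apr, 30 days; 215 left).
−30 → Mar 31, 2136 (end of Mar, 31 days; 185 left).
−31 → Feb 29, 2136 (end of Feb, 29 days; 154 left).
−29 → Jan 31, 2136 (end of Jan, 31 days; 125 left).
−31 → Dec 31, 2135 (end of Dec, 31 days; 94 left).
−31 → Nov 30, 2135 (end of Nov, 30 days; 63 left).
−30 → Oct 31, 2135 (end of Oct, 31 days; 33 left).
−31 → Sep 30, 2135 (end of Sep, 30 days; 2 left).
−2 → Sep 28, 2135.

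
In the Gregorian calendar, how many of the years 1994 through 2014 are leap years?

Multiples of 4 in [1994,2014]: 5.
Of those, multiples of 100: 1 (not leap unless ÷400).
Multiples of 400: 1.
Leap years = 5 − 1 + 1 = 5.

5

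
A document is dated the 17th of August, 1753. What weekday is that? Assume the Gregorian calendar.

Doomsday rule: the anchor day for the 1700s is Sunday. For year 53: 53÷12 = 4 r 5, and 5÷4 = 1, so 4+5+1 = 10.
Sunday + 10 ≡ Wednesday — that's 1753's doomsday.
In August the doomsday date is Aug 8.
Aug 17 is 9 days after Aug 8; 9 mod 7 = 2, so Wednesday + 2 = Friday.

Friday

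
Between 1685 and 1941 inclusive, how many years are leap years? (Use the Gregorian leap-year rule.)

Multiples of 4 in [1685,1941]: 64.
Of those, multiples of 100: 3 (not leap unless ÷400).
Multiples of 400: 0.
Leap years = 64 − 3 + 0 = 61.

61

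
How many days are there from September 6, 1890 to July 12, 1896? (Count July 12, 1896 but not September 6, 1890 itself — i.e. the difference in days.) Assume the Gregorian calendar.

2136

Sep 6, 1890 → Sep 6, 1891: 365 days.
Sep 6, 1891 → Sep 6, 1892: 366 days (Feb 29, 1892 is in that span).
Sep 6, 1892 → Sep 6, 1893: 365 days.
Sep 6, 1893 → Sep 6, 1894: 365 days.
Sep 6, 1894 → Sep 6, 1895: 365 days.
Sep 6, 1895 → Oct 6, 1895: 30 days (September has 30).
Oct 6, 1895 → Nov 6, 1895: 31 days (October has 31).
Nov 6, 1895 → Dec 6, 1895: 30 days (November has 30).
Dec 6, 1895 → Jan 6, 1896: 31 days (December has 31).
Jan 6, 1896 → Feb 6, 1896: 31 days (January has 31).
Feb 6, 1896 → Mar 6, 1896: 29 days (February has 29).
Mar 6, 1896 → Apr 6, 1896: 31 days (March has 31).
Apr 6, 1896 → May 6, 1896: 30 days (April has 30).
May 6, 1896 → Jun 6, 1896: 31 days (May has 31).
Jun 6, 1896 → Jul 6, 1896: 30 days (June has 30).
Jul 6, 1896 → Jul 12, 1896: 6 days.
Total: 2136 days.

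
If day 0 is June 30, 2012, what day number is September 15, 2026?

Jun 30, 2012 → Jun 30, 2013: 365 days.
Jun 30, 2013 → Jun 30, 2014: 365 days.
Jun 30, 2014 → Jun 30, 2015: 365 days.
Jun 30, 2015 → Jun 30, 2016: 366 days (Feb 29, 2016 is in that span).
Jun 30, 2016 → Jun 30, 2017: 365 days.
Jun 30, 2017 → Jun 30, 2018: 365 days.
Jun 30, 2018 → Jun 30, 2019: 365 days.
Jun 30, 2019 → Jun 30, 2020: 366 days (Feb 29, 2020 is in that span).
Jun 30, 2020 → Jun 30, 2021: 365 days.
Jun 30, 2021 → Jun 30, 2022: 365 days.
Jun 30, 2022 → Jun 30, 2023: 365 days.
Jun 30, 2023 → Jun 30, 2024: 366 days (Feb 29, 2024 is in that span).
Jun 30, 2024 → Jun 30, 2025: 365 days.
Jun 30, 2025 → Jun 30, 2026: 365 days.
Jun 30, 2026 → Jul 30, 2026: 30 days (June has 30).
Jul 30, 2026 → Aug 30, 2026: 31 days (July has 31).
Aug 30, 2026 → Sep 15, 2026: 16 days.
Total: 5190 days.

5190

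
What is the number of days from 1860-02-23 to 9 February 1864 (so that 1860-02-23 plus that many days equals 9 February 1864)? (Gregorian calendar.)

Feb 23, 1860 → Feb 23, 1861: 366 days (Feb 29, 1860 is in that span).
Feb 23, 1861 → Feb 23, 1862: 365 days.
Feb 23, 1862 → Feb 23, 1863: 365 days.
Feb 23, 1863 → Mar 23, 1863: 28 days (February has 28).
Mar 23, 1863 → Apr 23, 1863: 31 days (March has 31).
Apr 23, 1863 → May 23, 1863: 30 days (April has 30).
May 23, 1863 → Jun 23, 1863: 31 days (May has 31).
Jun 23, 1863 → Jul 23, 1863: 30 days (June has 30).
Jul 23, 1863 → Aug 23, 1863: 31 days (July has 31).
Aug 23, 1863 → Sep 23, 1863: 31 days (August has 31).
Sep 23, 1863 → Oct 23, 1863: 30 days (September has 30).
Oct 23, 1863 → Nov 23, 1863: 31 days (October has 31).
Nov 23, 1863 → Dec 23, 1863: 30 days (November has 30).
Dec 23, 1863 → Jan 23, 1864: 31 days (December has 31).
Jan 23, 1864 → Feb 9, 1864: 17 days.
Total: 1447 days.

1447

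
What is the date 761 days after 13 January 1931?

+365 (one year) → Jan 13, 1932 (396 left).
Jan has 31 days: +19 → Feb 1, 1932 (377 left).
Feb has 29 days: +29 → Mar 1, 1932 (348 left).
Mar has 31 days: +31 → Apr 1, 1932 (317 left).
Apr has 30 days: +30 → May 1, 1932 (287 left).
May has 31 days: +31 → Jun 1, 1932 (256 left).
Jun has 30 days: +30 → Jul 1, 1932 (226 left).
Jul has 31 days: +31 → Aug 1, 1932 (195 left).
Aug has 31 days: +31 → Sep 1, 1932 (164 left).
Sep has 30 days: +30 → Oct 1, 1932 (134 left).
Oct has 31 days: +31 → Nov 1, 1932 (103 left).
Nov has 30 days: +30 → Dec 1, 1932 (73 left).
Dec has 31 days: +31 → Jan 1, 1933 (42 left).
Jan has 31 days: +31 → Feb 1, 1933 (11 left).
+11 → Feb 12, 1933.

February 12, 1933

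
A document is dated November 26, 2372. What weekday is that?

Doomsday rule: the anchor day for the 2300s is Wednesday. For year 72: 72÷12 = 6 r 0, and 0÷4 = 0, so 6+0+0 = 6.
Wednesday + 6 ≡ Tuesday — that's 2372's doomsday.
In November the doomsday date is Nov 7.
Nov 26 is 19 days after Nov 7; 19 mod 7 = 5, so Tuesday + 5 = Sunday.

Sunday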